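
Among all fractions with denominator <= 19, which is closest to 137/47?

35/12

Expand x = 137/47 as a continued fraction with the Euclidean algorithm:
  137 = 2*47 + 43, so a_0 = 2.
  47 = 1*43 + 4, so a_1 = 1.
  43 = 10*4 + 3, so a_2 = 10.
  4 = 1*3 + 1, so a_3 = 1.
  3 = 3*1 + 0, so a_4 = 3.
so x = [2; 1, 10, 1, 3].
Convergents (p_i = a_i*p_{i-1} + p_{i-2}, q_i = a_i*q_{i-1} + q_{i-2} with p_{-2}=0, p_{-1}=1, q_{-2}=1, q_{-1}=0), until the denominator exceeds 19:
  i=0: a_0=2, p_0 = 2*1 + 0 = 2, q_0 = 2*0 + 1 = 1.
  i=1: a_1=1, p_1 = 1*2 + 1 = 3, q_1 = 1*1 + 0 = 1.
  i=2: a_2=10, p_2 = 10*3 + 2 = 32, q_2 = 10*1 + 1 = 11.
  i=3: a_3=1, p_3 = 1*32 + 3 = 35, q_3 = 1*11 + 1 = 12.
  i=4: a_4=3, p_4 = 3*35 + 32 = 137, q_4 = 3*12 + 11 = 47.
q_4 = 47 > 19, so the last convergent with denominator <= 19 is p_3/q_3 = 35/12.
The closest fraction with denominator <= 19 is either p_3/q_3 or the intermediate fraction (k*p_3 + p_2)/(k*q_3 + q_2) with the largest k >= 1 whose denominator stays <= 19; these approach x as k grows, and every other convergent or intermediate fraction in range is farther away.
Largest k: floor((19 - q_2)/q_3) = floor((19 - 11)/12) = 0.
Since k = 0, no intermediate fraction beyond p_3/q_3 has denominator <= 19, so the convergent 35/12 is the closest (its error is |137*12 - 35*47|/(47*12) = 1/564).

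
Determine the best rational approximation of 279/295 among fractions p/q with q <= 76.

Expand x = 279/295 as a continued fraction with the Euclidean algorithm:
  279 = 0*295 + 279, so a_0 = 0.
  295 = 1*279 + 16, so a_1 = 1.
  279 = 17*16 + 7, so a_2 = 17.
  16 = 2*7 + 2, so a_3 = 2.
  7 = 3*2 + 1, so a_4 = 3.
  2 = 2*1 + 0, so a_5 = 2.
so x = [0; 1, 17, 2, 3, 2].
Convergents (p_i = a_i*p_{i-1} + p_{i-2}, q_i = a_i*q_{i-1} + q_{i-2} with p_{-2}=0, p_{-1}=1, q_{-2}=1, q_{-1}=0), until the denominator exceeds 76:
  i=0: a_0=0, p_0 = 0*1 + 0 = 0, q_0 = 0*0 + 1 = 1.
  i=1: a_1=1, p_1 = 1*0 + 1 = 1, q_1 = 1*1 + 0 = 1.
  i=2: a_2=17, p_2 = 17*1 + 0 = 17, q_2 = 17*1 + 1 = 18.
  i=3: a_3=2, p_3 = 2*17 + 1 = 35, q_3 = 2*18 + 1 = 37.
  i=4: a_4=3, p_4 = 3*35 + 17 = 122, q_4 = 3*37 + 18 = 129.
q_4 = 129 > 76, so the last convergent with denominator <= 76 is p_3/q_3 = 35/37.
The closest fraction with denominator <= 76 is either p_3/q_3 or the intermediate fraction (k*p_3 + p_2)/(k*q_3 + q_2) with the largest k >= 1 whose denominator stays <= 76; these approach x as k grows, and every other convergent or intermediate fraction in range is farther away.
Largest k: floor((76 - q_2)/q_3) = floor((76 - 18)/37) = 1.
That gives (1*35 + 17)/(1*37 + 18) = 52/55.
Compare the errors: |x - 35/37| = |279*37 - 35*295|/(295*37) = 2/10915, and |x - 52/55| = |279*55 - 52*295|/(295*55) = 5/16225.
Cross-multiplying, 2*16225 = 32450 < 54575 = 5*10915, so 2/10915 is smaller: the convergent 35/37 is closer to x than 52/55.

35/37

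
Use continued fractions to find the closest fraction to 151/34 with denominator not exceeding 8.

31/7

Expand x = 151/34 as a continued fraction with the Euclidean algorithm:
  151 = 4*34 + 15, so a_0 = 4.
  34 = 2*15 + 4, so a_1 = 2.
  15 = 3*4 + 3, so a_2 = 3.
  4 = 1*3 + 1, so a_3 = 1.
  3 = 3*1 + 0, so a_4 = 3.
so x = [4; 2, 3, 1, 3].
Convergents (p_i = a_i*p_{i-1} + p_{i-2}, q_i = a_i*q_{i-1} + q_{i-2} with p_{-2}=0, p_{-1}=1, q_{-2}=1, q_{-1}=0), until the denominator exceeds 8:
  i=0: a_0=4, p_0 = 4*1 + 0 = 4, q_0 = 4*0 + 1 = 1.
  i=1: a_1=2, p_1 = 2*4 + 1 = 9, q_1 = 2*1 + 0 = 2.
  i=2: a_2=3, p_2 = 3*9 + 4 = 31, q_2 = 3*2 + 1 = 7.
  i=3: a_3=1, p_3 = 1*31 + 9 = 40, q_3 = 1*7 + 2 = 9.
q_3 = 9 > 8, so the last convergent with denominator <= 8 is p_2/q_2 = 31/7.
The closest fraction with denominator <= 8 is either p_2/q_2 or the intermediate fraction (k*p_2 + p_1)/(k*q_2 + q_1) with the largest k >= 1 whose denominator stays <= 8; these approach x as k grows, and every other convergent or intermediate fraction in range is farther away.
Largest k: floor((8 - q_1)/q_2) = floor((8 - 2)/7) = 0.
Since k = 0, no intermediate fraction beyond p_2/q_2 has denominator <= 8, so the convergent 31/7 is the closest (its error is |151*7 - 31*34|/(34*7) = 3/238).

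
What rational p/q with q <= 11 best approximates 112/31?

29/8

Expand x = 112/31 as a continued fraction with the Euclidean algorithm:
  112 = 3*31 + 19, so a_0 = 3.
  31 = 1*19 + 12, so a_1 = 1.
  19 = 1*12 + 7, so a_2 = 1.
  12 = 1*7 + 5, so a_3 = 1.
  7 = 1*5 + 2, so a_4 = 1.
  5 = 2*2 + 1, so a_5 = 2.
  2 = 2*1 + 0, so a_6 = 2.
so x = [3; 1, 1, 1, 1, 2, 2].
Convergents (p_i = a_i*p_{i-1} + p_{i-2}, q_i = a_i*q_{i-1} + q_{i-2} with p_{-2}=0, p_{-1}=1, q_{-2}=1, q_{-1}=0), until the denominator exceeds 11:
  i=0: a_0=3, p_0 = 3*1 + 0 = 3, q_0 = 3*0 + 1 = 1.
  i=1: a_1=1, p_1 = 1*3 + 1 = 4, q_1 = 1*1 + 0 = 1.
  i=2: a_2=1, p_2 = 1*4 + 3 = 7, q_2 = 1*1 + 1 = 2.
  i=3: a_3=1, p_3 = 1*7 + 4 = 11, q_3 = 1*2 + 1 = 3.
  i=4: a_4=1, p_4 = 1*11 + 7 = 18, q_4 = 1*3 + 2 = 5.
  i=5: a_5=2, p_5 = 2*18 + 11 = 47, q_5 = 2*5 + 3 = 13.
q_5 = 13 > 11, so the last convergent with denominator <= 11 is p_4/q_4 = 18/5.
The closest fraction with denominator <= 11 is either p_4/q_4 or the intermediate fraction (k*p_4 + p_3)/(k*q_4 + q_3) with the largest k >= 1 whose denominator stays <= 11; these approach x as k grows, and every other convergent or intermediate fraction in range is farther away.
Largest k: floor((11 - q_3)/q_4) = floor((11 - 3)/5) = 1.
That gives (1*18 + 11)/(1*5 + 3) = 29/8.
Compare the errors: |x - 18/5| = |112*5 - 18*31|/(31*5) = 2/155, and |x - 29/8| = |112*8 - 29*31|/(31*8) = 3/248.
Cross-multiplying, 3*155 = 465 < 496 = 2*248, so 3/248 is smaller: the intermediate fraction 29/8 is closer to x than 18/5.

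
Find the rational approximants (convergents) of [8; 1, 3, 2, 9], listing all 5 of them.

Using the convergent recurrence p_i = a_i*p_{i-1} + p_{i-2}, q_i = a_i*q_{i-1} + q_{i-2} with p_{-2}=0, p_{-1}=1, q_{-2}=1, q_{-1}=0:
  i=0: a_0=8, p_0 = 8*1 + 0 = 8, q_0 = 8*0 + 1 = 1.
  i=1: a_1=1, p_1 = 1*8 + 1 = 9, q_1 = 1*1 + 0 = 1.
  i=2: a_2=3, p_2 = 3*9 + 8 = 35, q_2 = 3*1 + 1 = 4.
  i=3: a_3=2, p_3 = 2*35 + 9 = 79, q_3 = 2*4 + 1 = 9.
  i=4: a_4=9, p_4 = 9*79 + 35 = 746, q_4 = 9*9 + 4 = 85.

8/1, 9/1, 35/4, 79/9, 746/85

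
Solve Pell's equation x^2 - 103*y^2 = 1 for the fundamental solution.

First expand sqrt(103) as a continued fraction. With x_i = (sqrt(103) + m_i)/d_i and (m_0, d_0) = (0, 1): a_0 = floor(sqrt(103)) = 10, since 10^2 = 100 <= 103 < 121 = 11^2.
Iterate m_{i+1} = d_i*a_i - m_i, d_{i+1} = (103 - m_{i+1}^2)/d_i, a_{i+1} = floor((a_0 + m_{i+1})/d_{i+1}):
  m_1 = 1*10 - 0 = 10, d_1 = (103 - 10^2)/1 = 3/1 = 3, a_1 = floor((10 + 10)/3) = 6.
  m_2 = 3*6 - 10 = 8, d_2 = (103 - 8^2)/3 = 39/3 = 13, a_2 = floor((10 + 8)/13) = 1.
  m_3 = 13*1 - 8 = 5, d_3 = (103 - 5^2)/13 = 78/13 = 6, a_3 = floor((10 + 5)/6) = 2.
  m_4 = 6*2 - 5 = 7, d_4 = (103 - 7^2)/6 = 54/6 = 9, a_4 = floor((10 + 7)/9) = 1.
  m_5 = 9*1 - 7 = 2, d_5 = (103 - 2^2)/9 = 99/9 = 11, a_5 = floor((10 + 2)/11) = 1.
  m_6 = 11*1 - 2 = 9, d_6 = (103 - 9^2)/11 = 22/11 = 2, a_6 = floor((10 + 9)/2) = 9.
  m_7 = 2*9 - 9 = 9, d_7 = (103 - 9^2)/2 = 22/2 = 11, a_7 = floor((10 + 9)/11) = 1.
  m_8 = 11*1 - 9 = 2, d_8 = (103 - 2^2)/11 = 99/11 = 9, a_8 = floor((10 + 2)/9) = 1.
  m_9 = 9*1 - 2 = 7, d_9 = (103 - 7^2)/9 = 54/9 = 6, a_9 = floor((10 + 7)/6) = 2.
  m_10 = 6*2 - 7 = 5, d_10 = (103 - 5^2)/6 = 78/6 = 13, a_10 = floor((10 + 5)/13) = 1.
  m_11 = 13*1 - 5 = 8, d_11 = (103 - 8^2)/13 = 39/13 = 3, a_11 = floor((10 + 8)/3) = 6.
  m_12 = 3*6 - 8 = 10, d_12 = (103 - 10^2)/3 = 3/3 = 1, a_12 = floor((10 + 10)/1) = 20.
  m_13 = 1*20 - 10 = 10, d_13 = (103 - 10^2)/1 = 3/1 = 3: (m_13, d_13) = (m_1, d_1) = (10, 3), so from here the quotients repeat a_1, ..., a_12; the period length is 12.
So sqrt(103) = [10; (6, 1, 2, 1, 1, 9, 1, 1, 2, 1, 6, 20)] with period length k = 12.
k is even, so the fundamental solution of x^2 - 103y^2 = 1 is (p_{k-1}, q_{k-1}) = (p_11, q_11); compute convergents through index 11.
Convergents (p_i = a_i*p_{i-1} + p_{i-2}, q_i = a_i*q_{i-1} + q_{i-2} with p_{-2}=0, p_{-1}=1, q_{-2}=1, q_{-1}=0):
  i=0: a_0=10, p_0 = 10*1 + 0 = 10, q_0 = 10*0 + 1 = 1.
  i=1: a_1=6, p_1 = 6*10 + 1 = 61, q_1 = 6*1 + 0 = 6.
  i=2: a_2=1, p_2 = 1*61 + 10 = 71, q_2 = 1*6 + 1 = 7.
  i=3: a_3=2, p_3 = 2*71 + 61 = 203, q_3 = 2*7 + 6 = 20.
  i=4: a_4=1, p_4 = 1*203 + 71 = 274, q_4 = 1*20 + 7 = 27.
  i=5: a_5=1, p_5 = 1*274 + 203 = 477, q_5 = 1*27 + 20 = 47.
  i=6: a_6=9, p_6 = 9*477 + 274 = 4567, q_6 = 9*47 + 27 = 450.
  i=7: a_7=1, p_7 = 1*4567 + 477 = 5044, q_7 = 1*450 + 47 = 497.
  i=8: a_8=1, p_8 = 1*5044 + 4567 = 9611, q_8 = 1*497 + 450 = 947.
  i=9: a_9=2, p_9 = 2*9611 + 5044 = 24266, q_9 = 2*947 + 497 = 2391.
  i=10: a_10=1, p_10 = 1*24266 + 9611 = 33877, q_10 = 1*2391 + 947 = 3338.
  i=11: a_11=6, p_11 = 6*33877 + 24266 = 227528, q_11 = 6*3338 + 2391 = 22419.
Check: 227528^2 - 103*22419^2 = 51768990784 - 51768990783 = 1, so (x, y) = (227528, 22419) solves the equation, and by the theorem it is the least positive solution.

(x, y) = (227528, 22419)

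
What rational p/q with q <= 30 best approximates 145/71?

49/24

Expand x = 145/71 as a continued fraction with the Euclidean algorithm:
  145 = 2*71 + 3, so a_0 = 2.
  71 = 23*3 + 2, so a_1 = 23.
  3 = 1*2 + 1, so a_2 = 1.
  2 = 2*1 + 0, so a_3 = 2.
so x = [2; 23, 1, 2].
Convergents (p_i = a_i*p_{i-1} + p_{i-2}, q_i = a_i*q_{i-1} + q_{i-2} with p_{-2}=0, p_{-1}=1, q_{-2}=1, q_{-1}=0), until the denominator exceeds 30:
  i=0: a_0=2, p_0 = 2*1 + 0 = 2, q_0 = 2*0 + 1 = 1.
  i=1: a_1=23, p_1 = 23*2 + 1 = 47, q_1 = 23*1 + 0 = 23.
  i=2: a_2=1, p_2 = 1*47 + 2 = 49, q_2 = 1*23 + 1 = 24.
  i=3: a_3=2, p_3 = 2*49 + 47 = 145, q_3 = 2*24 + 23 = 71.
q_3 = 71 > 30, so the last convergent with denominator <= 30 is p_2/q_2 = 49/24.
The closest fraction with denominator <= 30 is either p_2/q_2 or the intermediate fraction (k*p_2 + p_1)/(k*q_2 + q_1) with the largest k >= 1 whose denominator stays <= 30; these approach x as k grows, and every other convergent or intermediate fraction in range is farther away.
Largest k: floor((30 - q_1)/q_2) = floor((30 - 23)/24) = 0.
Since k = 0, no intermediate fraction beyond p_2/q_2 has denominator <= 30, so the convergent 49/24 is the closest (its error is |145*24 - 49*71|/(71*24) = 1/1704).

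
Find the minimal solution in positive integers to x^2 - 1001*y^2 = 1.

(x, y) = (1060905, 33532)

First expand sqrt(1001) as a continued fraction. With x_i = (sqrt(1001) + m_i)/d_i and (m_0, d_0) = (0, 1): a_0 = floor(sqrt(1001)) = 31, since 31^2 = 961 <= 1001 < 1024 = 32^2.
Iterate m_{i+1} = d_i*a_i - m_i, d_{i+1} = (1001 - m_{i+1}^2)/d_i, a_{i+1} = floor((a_0 + m_{i+1})/d_{i+1}):
  m_1 = 1*31 - 0 = 31, d_1 = (1001 - 31^2)/1 = 40/1 = 40, a_1 = floor((31 + 31)/40) = 1.
  m_2 = 40*1 - 31 = 9, d_2 = (1001 - 9^2)/40 = 920/40 = 23, a_2 = floor((31 + 9)/23) = 1.
  m_3 = 23*1 - 9 = 14, d_3 = (1001 - 14^2)/23 = 805/23 = 35, a_3 = floor((31 + 14)/35) = 1.
  m_4 = 35*1 - 14 = 21, d_4 = (1001 - 21^2)/35 = 560/35 = 16, a_4 = floor((31 + 21)/16) = 3.
  m_5 = 16*3 - 21 = 27, d_5 = (1001 - 27^2)/16 = 272/16 = 17, a_5 = floor((31 + 27)/17) = 3.
  m_6 = 17*3 - 27 = 24, d_6 = (1001 - 24^2)/17 = 425/17 = 25, a_6 = floor((31 + 24)/25) = 2.
  m_7 = 25*2 - 24 = 26, d_7 = (1001 - 26^2)/25 = 325/25 = 13, a_7 = floor((31 + 26)/13) = 4.
  m_8 = 13*4 - 26 = 26, d_8 = (1001 - 26^2)/13 = 325/13 = 25, a_8 = floor((31 + 26)/25) = 2.
  m_9 = 25*2 - 26 = 24, d_9 = (1001 - 24^2)/25 = 425/25 = 17, a_9 = floor((31 + 24)/17) = 3.
  m_10 = 17*3 - 24 = 27, d_10 = (1001 - 27^2)/17 = 272/17 = 16, a_10 = floor((31 + 27)/16) = 3.
  m_11 = 16*3 - 27 = 21, d_11 = (1001 - 21^2)/16 = 560/16 = 35, a_11 = floor((31 + 21)/35) = 1.
  m_12 = 35*1 - 21 = 14, d_12 = (1001 - 14^2)/35 = 805/35 = 23, a_12 = floor((31 + 14)/23) = 1.
  m_13 = 23*1 - 14 = 9, d_13 = (1001 - 9^2)/23 = 920/23 = 40, a_13 = floor((31 + 9)/40) = 1.
  m_14 = 40*1 - 9 = 31, d_14 = (1001 - 31^2)/40 = 40/40 = 1, a_14 = floor((31 + 31)/1) = 62.
  m_15 = 1*62 - 31 = 31, d_15 = (1001 - 31^2)/1 = 40/1 = 40: (m_15, d_15) = (m_1, d_1) = (31, 40), so from here the quotients repeat a_1, ..., a_14; the period length is 14.
So sqrt(1001) = [31; (1, 1, 1, 3, 3, 2, 4, 2, 3, 3, 1, 1, 1, 62)] with period length k = 14.
k is even, so the fundamental solution of x^2 - 1001y^2 = 1 is (p_{k-1}, q_{k-1}) = (p_13, q_13); compute convergents through index 13.
Convergents (p_i = a_i*p_{i-1} + p_{i-2}, q_i = a_i*q_{i-1} + q_{i-2} with p_{-2}=0, p_{-1}=1, q_{-2}=1, q_{-1}=0):
  i=0: a_0=31, p_0 = 31*1 + 0 = 31, q_0 = 31*0 + 1 = 1.
  i=1: a_1=1, p_1 = 1*31 + 1 = 32, q_1 = 1*1 + 0 = 1.
  i=2: a_2=1, p_2 = 1*32 + 31 = 63, q_2 = 1*1 + 1 = 2.
  i=3: a_3=1, p_3 = 1*63 + 32 = 95, q_3 = 1*2 + 1 = 3.
  i=4: a_4=3, p_4 = 3*95 + 63 = 348, q_4 = 3*3 + 2 = 11.
  i=5: a_5=3, p_5 = 3*348 + 95 = 1139, q_5 = 3*11 + 3 = 36.
  i=6: a_6=2, p_6 = 2*1139 + 348 = 2626, q_6 = 2*36 + 11 = 83.
  i=7: a_7=4, p_7 = 4*2626 + 1139 = 11643, q_7 = 4*83 + 36 = 368.
  i=8: a_8=2, p_8 = 2*11643 + 2626 = 25912, q_8 = 2*368 + 83 = 819.
  i=9: a_9=3, p_9 = 3*25912 + 11643 = 89379, q_9 = 3*819 + 368 = 2825.
  i=10: a_10=3, p_10 = 3*89379 + 25912 = 294049, q_10 = 3*2825 + 819 = 9294.
  i=11: a_11=1, p_11 = 1*294049 + 89379 = 383428, q_11 = 1*9294 + 2825 = 12119.
  i=12: a_12=1, p_12 = 1*383428 + 294049 = 677477, q_12 = 1*12119 + 9294 = 21413.
  i=13: a_13=1, p_13 = 1*677477 + 383428 = 1060905, q_13 = 1*21413 + 12119 = 33532.
Check: 1060905^2 - 1001*33532^2 = 1125519419025 - 1125519419024 = 1, so (x, y) = (1060905, 33532) solves the equation, and by the theorem it is the least positive solution.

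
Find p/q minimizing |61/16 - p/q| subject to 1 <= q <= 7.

19/5

Expand x = 61/16 as a continued fraction with the Euclidean algorithm:
  61 = 3*16 + 13, so a_0 = 3.
  16 = 1*13 + 3, so a_1 = 1.
  13 = 4*3 + 1, so a_2 = 4.
  3 = 3*1 + 0, so a_3 = 3.
so x = [3; 1, 4, 3].
Convergents (p_i = a_i*p_{i-1} + p_{i-2}, q_i = a_i*q_{i-1} + q_{i-2} with p_{-2}=0, p_{-1}=1, q_{-2}=1, q_{-1}=0), until the denominator exceeds 7:
  i=0: a_0=3, p_0 = 3*1 + 0 = 3, q_0 = 3*0 + 1 = 1.
  i=1: a_1=1, p_1 = 1*3 + 1 = 4, q_1 = 1*1 + 0 = 1.
  i=2: a_2=4, p_2 = 4*4 + 3 = 19, q_2 = 4*1 + 1 = 5.
  i=3: a_3=3, p_3 = 3*19 + 4 = 61, q_3 = 3*5 + 1 = 16.
q_3 = 16 > 7, so the last convergent with denominator <= 7 is p_2/q_2 = 19/5.
The closest fraction with denominator <= 7 is either p_2/q_2 or the intermediate fraction (k*p_2 + p_1)/(k*q_2 + q_1) with the largest k >= 1 whose denominator stays <= 7; these approach x as k grows, and every other convergent or intermediate fraction in range is farther away.
Largest k: floor((7 - q_1)/q_2) = floor((7 - 1)/5) = 1.
That gives (1*19 + 4)/(1*5 + 1) = 23/6.
Compare the errors: |x - 19/5| = |61*5 - 19*16|/(16*5) = 1/80, and |x - 23/6| = |61*6 - 23*16|/(16*6) = 2/96.
Cross-multiplying, 1*96 = 96 < 160 = 2*80, so 1/80 is smaller: the convergent 19/5 is closer to x than 23/6.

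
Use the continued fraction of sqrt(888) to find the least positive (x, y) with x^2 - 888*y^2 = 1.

First expand sqrt(888) as a continued fraction. With x_i = (sqrt(888) + m_i)/d_i and (m_0, d_0) = (0, 1): a_0 = floor(sqrt(888)) = 29, since 29^2 = 841 <= 888 < 900 = 30^2.
Iterate m_{i+1} = d_i*a_i - m_i, d_{i+1} = (888 - m_{i+1}^2)/d_i, a_{i+1} = floor((a_0 + m_{i+1})/d_{i+1}):
  m_1 = 1*29 - 0 = 29, d_1 = (888 - 29^2)/1 = 47/1 = 47, a_1 = floor((29 + 29)/47) = 1.
  m_2 = 47*1 - 29 = 18, d_2 = (888 - 18^2)/47 = 564/47 = 12, a_2 = floor((29 + 18)/12) = 3.
  m_3 = 12*3 - 18 = 18, d_3 = (888 - 18^2)/12 = 564/12 = 47, a_3 = floor((29 + 18)/47) = 1.
  m_4 = 47*1 - 18 = 29, d_4 = (888 - 29^2)/47 = 47/47 = 1, a_4 = floor((29 + 29)/1) = 58.
  m_5 = 1*58 - 29 = 29, d_5 = (888 - 29^2)/1 = 47/1 = 47: (m_5, d_5) = (m_1, d_1) = (29, 47), so from here the quotients repeat a_1, ..., a_4; the period length is 4.
So sqrt(888) = [29; (1, 3, 1, 58)] with period length k = 4.
k is even, so the fundamental solution of x^2 - 888y^2 = 1 is (p_{k-1}, q_{k-1}) = (p_3, q_3); compute convergents through index 3.
Convergents (p_i = a_i*p_{i-1} + p_{i-2}, q_i = a_i*q_{i-1} + q_{i-2} with p_{-2}=0, p_{-1}=1, q_{-2}=1, q_{-1}=0):
  i=0: a_0=29, p_0 = 29*1 + 0 = 29, q_0 = 29*0 + 1 = 1.
  i=1: a_1=1, p_1 = 1*29 + 1 = 30, q_1 = 1*1 + 0 = 1.
  i=2: a_2=3, p_2 = 3*30 + 29 = 119, q_2 = 3*1 + 1 = 4.
  i=3: a_3=1, p_3 = 1*119 + 30 = 149, q_3 = 1*4 + 1 = 5.
Check: 149^2 - 888*5^2 = 22201 - 22200 = 1, so (x, y) = (149, 5) solves the equation, and by the theorem it is the least positive solution.

(x, y) = (149, 5)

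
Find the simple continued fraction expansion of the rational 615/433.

Run the Euclidean algorithm on 615 and 433; the successive quotients are the partial quotients a_0, a_1, ... (each step inverts the fractional part left over by the previous one):
  615 = 1*433 + 182, so a_0 = 1.
  433 = 2*182 + 69, so a_1 = 2.
  182 = 2*69 + 44, so a_2 = 2.
  69 = 1*44 + 25, so a_3 = 1.
  44 = 1*25 + 19, so a_4 = 1.
  25 = 1*19 + 6, so a_5 = 1.
  19 = 3*6 + 1, so a_6 = 3.
  6 = 6*1 + 0, so a_7 = 6.
The remainder reaches 0 after 8 divisions, so the expansion has 8 partial quotients, read off in order.

[1; 2, 2, 1, 1, 1, 3, 6]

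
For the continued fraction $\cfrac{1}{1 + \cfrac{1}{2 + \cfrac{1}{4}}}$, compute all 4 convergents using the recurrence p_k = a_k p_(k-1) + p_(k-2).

0/1, 1/1, 2/3, 9/13

Using the convergent recurrence p_i = a_i*p_{i-1} + p_{i-2}, q_i = a_i*q_{i-1} + q_{i-2} with p_{-2}=0, p_{-1}=1, q_{-2}=1, q_{-1}=0:
  i=0: a_0=0, p_0 = 0*1 + 0 = 0, q_0 = 0*0 + 1 = 1.
  i=1: a_1=1, p_1 = 1*0 + 1 = 1, q_1 = 1*1 + 0 = 1.
  i=2: a_2=2, p_2 = 2*1 + 0 = 2, q_2 = 2*1 + 1 = 3.
  i=3: a_3=4, p_3 = 4*2 + 1 = 9, q_3 = 4*3 + 1 = 13.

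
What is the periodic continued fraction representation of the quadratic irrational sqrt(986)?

[31; (2, 2, 62)]

Write x_i = (sqrt(986) + m_i)/d_i with (m_0, d_0) = (0, 1). a_0 = floor(sqrt(986)) = 31, since 31^2 = 961 <= 986 < 1024 = 32^2.
Iterate m_{i+1} = d_i*a_i - m_i, d_{i+1} = (986 - m_{i+1}^2)/d_i, a_{i+1} = floor((a_0 + m_{i+1})/d_{i+1}):
  m_1 = 1*31 - 0 = 31, d_1 = (986 - 31^2)/1 = 25/1 = 25, a_1 = floor((31 + 31)/25) = 2.
  m_2 = 25*2 - 31 = 19, d_2 = (986 - 19^2)/25 = 625/25 = 25, a_2 = floor((31 + 19)/25) = 2.
  m_3 = 25*2 - 19 = 31, d_3 = (986 - 31^2)/25 = 25/25 = 1, a_3 = floor((31 + 31)/1) = 62.
  m_4 = 1*62 - 31 = 31, d_4 = (986 - 31^2)/1 = 25/1 = 25: (m_4, d_4) = (m_1, d_1) = (31, 25), so from here the quotients repeat a_1, ..., a_3; the period length is 3.
Hence the expansion of sqrt(986) is a_0 = 31 followed by the repeating block 2, 2, 62 (period 3).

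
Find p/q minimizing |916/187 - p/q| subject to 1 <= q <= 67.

289/59

Expand x = 916/187 as a continued fraction with the Euclidean algorithm:
  916 = 4*187 + 168, so a_0 = 4.
  187 = 1*168 + 19, so a_1 = 1.
  168 = 8*19 + 16, so a_2 = 8.
  19 = 1*16 + 3, so a_3 = 1.
  16 = 5*3 + 1, so a_4 = 5.
  3 = 3*1 + 0, so a_5 = 3.
so x = [4; 1, 8, 1, 5, 3].
Convergents (p_i = a_i*p_{i-1} + p_{i-2}, q_i = a_i*q_{i-1} + q_{i-2} with p_{-2}=0, p_{-1}=1, q_{-2}=1, q_{-1}=0), until the denominator exceeds 67:
  i=0: a_0=4, p_0 = 4*1 + 0 = 4, q_0 = 4*0 + 1 = 1.
  i=1: a_1=1, p_1 = 1*4 + 1 = 5, q_1 = 1*1 + 0 = 1.
  i=2: a_2=8, p_2 = 8*5 + 4 = 44, q_2 = 8*1 + 1 = 9.
  i=3: a_3=1, p_3 = 1*44 + 5 = 49, q_3 = 1*9 + 1 = 10.
  i=4: a_4=5, p_4 = 5*49 + 44 = 289, q_4 = 5*10 + 9 = 59.
  i=5: a_5=3, p_5 = 3*289 + 49 = 916, q_5 = 3*59 + 10 = 187.
q_5 = 187 > 67, so the last convergent with denominator <= 67 is p_4/q_4 = 289/59.
The closest fraction with denominator <= 67 is either p_4/q_4 or the intermediate fraction (k*p_4 + p_3)/(k*q_4 + q_3) with the largest k >= 1 whose denominator stays <= 67; these approach x as k grows, and every other convergent or intermediate fraction in range is farther away.
Largest k: floor((67 - q_3)/q_4) = floor((67 - 10)/59) = 0.
Since k = 0, no intermediate fraction beyond p_4/q_4 has denominator <= 67, so the convergent 289/59 is the closest (its error is |916*59 - 289*187|/(187*59) = 1/11033).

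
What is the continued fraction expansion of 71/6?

[11; 1, 5]

Run the Euclidean algorithm on 71 and 6; the successive quotients are the partial quotients a_0, a_1, ... (each step inverts the fractional part left over by the previous one):
  71 = 11*6 + 5, so a_0 = 11.
  6 = 1*5 + 1, so a_1 = 1.
  5 = 5*1 + 0, so a_2 = 5.
The remainder reaches 0 after 3 divisions, so the expansion has 3 partial quotients, read off in order.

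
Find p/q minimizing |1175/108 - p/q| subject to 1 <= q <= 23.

185/17

Expand x = 1175/108 as a continued fraction with the Euclidean algorithm:
  1175 = 10*108 + 95, so a_0 = 10.
  108 = 1*95 + 13, so a_1 = 1.
  95 = 7*13 + 4, so a_2 = 7.
  13 = 3*4 + 1, so a_3 = 3.
  4 = 4*1 + 0, so a_4 = 4.
so x = [10; 1, 7, 3, 4].
Convergents (p_i = a_i*p_{i-1} + p_{i-2}, q_i = a_i*q_{i-1} + q_{i-2} with p_{-2}=0, p_{-1}=1, q_{-2}=1, q_{-1}=0), until the denominator exceeds 23:
  i=0: a_0=10, p_0 = 10*1 + 0 = 10, q_0 = 10*0 + 1 = 1.
  i=1: a_1=1, p_1 = 1*10 + 1 = 11, q_1 = 1*1 + 0 = 1.
  i=2: a_2=7, p_2 = 7*11 + 10 = 87, q_2 = 7*1 + 1 = 8.
  i=3: a_3=3, p_3 = 3*87 + 11 = 272, q_3 = 3*8 + 1 = 25.
q_3 = 25 > 23, so the last convergent with denominator <= 23 is p_2/q_2 = 87/8.
The closest fraction with denominator <= 23 is either p_2/q_2 or the intermediate fraction (k*p_2 + p_1)/(k*q_2 + q_1) with the largest k >= 1 whose denominator stays <= 23; these approach x as k grows, and every other convergent or intermediate fraction in range is farther away.
Largest k: floor((23 - q_1)/q_2) = floor((23 - 1)/8) = 2.
That gives (2*87 + 11)/(2*8 + 1) = 185/17.
Compare the errors: |x - 87/8| = |1175*8 - 87*108|/(108*8) = 4/864, and |x - 185/17| = |1175*17 - 185*108|/(108*17) = 5/1836.
Cross-multiplying, 5*864 = 4320 < 7344 = 4*1836, so 5/1836 is smaller: the intermediate fraction 185/17 is closer to x than 87/8.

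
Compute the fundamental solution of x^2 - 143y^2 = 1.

First expand sqrt(143) as a continued fraction. With x_i = (sqrt(143) + m_i)/d_i and (m_0, d_0) = (0, 1): a_0 = floor(sqrt(143)) = 11, since 11^2 = 121 <= 143 < 144 = 12^2.
Iterate m_{i+1} = d_i*a_i - m_i, d_{i+1} = (143 - m_{i+1}^2)/d_i, a_{i+1} = floor((a_0 + m_{i+1})/d_{i+1}):
  m_1 = 1*11 - 0 = 11, d_1 = (143 - 11^2)/1 = 22/1 = 22, a_1 = floor((11 + 11)/22) = 1.
  m_2 = 22*1 - 11 = 11, d_2 = (143 - 11^2)/22 = 22/22 = 1, a_2 = floor((11 + 11)/1) = 22.
  m_3 = 1*22 - 11 = 11, d_3 = (143 - 11^2)/1 = 22/1 = 22: (m_3, d_3) = (m_1, d_1) = (11, 22), so from here the quotients repeat a_1, a_2; the period length is 2.
So sqrt(143) = [11; (1, 22)] with period length k = 2.
k is even, so the fundamental solution of x^2 - 143y^2 = 1 is (p_{k-1}, q_{k-1}) = (p_1, q_1); compute convergents through index 1.
Convergents (p_i = a_i*p_{i-1} + p_{i-2}, q_i = a_i*q_{i-1} + q_{i-2} with p_{-2}=0, p_{-1}=1, q_{-2}=1, q_{-1}=0):
  i=0: a_0=11, p_0 = 11*1 + 0 = 11, q_0 = 11*0 + 1 = 1.
  i=1: a_1=1, p_1 = 1*11 + 1 = 12, q_1 = 1*1 + 0 = 1.
Check: 12^2 - 143*1^2 = 144 - 143 = 1, so (x, y) = (12, 1) solves the equation, and by the theorem it is the least positive solution.

(x, y) = (12, 1)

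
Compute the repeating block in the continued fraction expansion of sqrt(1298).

Write x_i = (sqrt(1298) + m_i)/d_i with (m_0, d_0) = (0, 1). a_0 = floor(sqrt(1298)) = 36, since 36^2 = 1296 <= 1298 < 1369 = 37^2.
Iterate m_{i+1} = d_i*a_i - m_i, d_{i+1} = (1298 - m_{i+1}^2)/d_i, a_{i+1} = floor((a_0 + m_{i+1})/d_{i+1}):
  m_1 = 1*36 - 0 = 36, d_1 = (1298 - 36^2)/1 = 2/1 = 2, a_1 = floor((36 + 36)/2) = 36.
  m_2 = 2*36 - 36 = 36, d_2 = (1298 - 36^2)/2 = 2/2 = 1, a_2 = floor((36 + 36)/1) = 72.
  m_3 = 1*72 - 36 = 36, d_3 = (1298 - 36^2)/1 = 2/1 = 2: (m_3, d_3) = (m_1, d_1) = (36, 2), so from here the quotients repeat a_1, a_2; the period length is 2.
Hence the expansion of sqrt(1298) is a_0 = 36 followed by the repeating block 36, 72 (period 2).

[36; (36, 72)]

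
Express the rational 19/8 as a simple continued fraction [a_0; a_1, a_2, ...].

[2; 2, 1, 2]

Run the Euclidean algorithm on 19 and 8; the successive quotients are the partial quotients a_0, a_1, ... (each step inverts the fractional part left over by the previous one):
  19 = 2*8 + 3, so a_0 = 2.
  8 = 2*3 + 2, so a_1 = 2.
  3 = 1*2 + 1, so a_2 = 1.
  2 = 2*1 + 0, so a_3 = 2.
The remainder reaches 0 after 4 divisions, so the expansion has 4 partial quotients, read off in order.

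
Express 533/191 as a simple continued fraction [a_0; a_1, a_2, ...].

[2; 1, 3, 1, 3, 2, 4]

Run the Euclidean algorithm on 533 and 191; the successive quotients are the partial quotients a_0, a_1, ... (each step inverts the fractional part left over by the previous one):
  533 = 2*191 + 151, so a_0 = 2.
  191 = 1*151 + 40, so a_1 = 1.
  151 = 3*40 + 31, so a_2 = 3.
  40 = 1*31 + 9, so a_3 = 1.
  31 = 3*9 + 4, so a_4 = 3.
  9 = 2*4 + 1, so a_5 = 2.
  4 = 4*1 + 0, so a_6 = 4.
The remainder reaches 0 after 7 divisions, so the expansion has 7 partial quotients, read off in order.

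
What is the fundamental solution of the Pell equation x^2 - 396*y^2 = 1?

(x, y) = (199, 10)

First expand sqrt(396) as a continued fraction. With x_i = (sqrt(396) + m_i)/d_i and (m_0, d_0) = (0, 1): a_0 = floor(sqrt(396)) = 19, since 19^2 = 361 <= 396 < 400 = 20^2.
Iterate m_{i+1} = d_i*a_i - m_i, d_{i+1} = (396 - m_{i+1}^2)/d_i, a_{i+1} = floor((a_0 + m_{i+1})/d_{i+1}):
  m_1 = 1*19 - 0 = 19, d_1 = (396 - 19^2)/1 = 35/1 = 35, a_1 = floor((19 + 19)/35) = 1.
  m_2 = 35*1 - 19 = 16, d_2 = (396 - 16^2)/35 = 140/35 = 4, a_2 = floor((19 + 16)/4) = 8.
  m_3 = 4*8 - 16 = 16, d_3 = (396 - 16^2)/4 = 140/4 = 35, a_3 = floor((19 + 16)/35) = 1.
  m_4 = 35*1 - 16 = 19, d_4 = (396 - 19^2)/35 = 35/35 = 1, a_4 = floor((19 + 19)/1) = 38.
  m_5 = 1*38 - 19 = 19, d_5 = (396 - 19^2)/1 = 35/1 = 35: (m_5, d_5) = (m_1, d_1) = (19, 35), so from here the quotients repeat a_1, ..., a_4; the period length is 4.
So sqrt(396) = [19; (1, 8, 1, 38)] with period length k = 4.
k is even, so the fundamental solution of x^2 - 396y^2 = 1 is (p_{k-1}, q_{k-1}) = (p_3, q_3); compute convergents through index 3.
Convergents (p_i = a_i*p_{i-1} + p_{i-2}, q_i = a_i*q_{i-1} + q_{i-2} with p_{-2}=0, p_{-1}=1, q_{-2}=1, q_{-1}=0):
  i=0: a_0=19, p_0 = 19*1 + 0 = 19, q_0 = 19*0 + 1 = 1.
  i=1: a_1=1, p_1 = 1*19 + 1 = 20, q_1 = 1*1 + 0 = 1.
  i=2: a_2=8, p_2 = 8*20 + 19 = 179, q_2 = 8*1 + 1 = 9.
  i=3: a_3=1, p_3 = 1*179 + 20 = 199, q_3 = 1*9 + 1 = 10.
Check: 199^2 - 396*10^2 = 39601 - 39600 = 1, so (x, y) = (199, 10) solves the equation, and by the theorem it is the least positive solution.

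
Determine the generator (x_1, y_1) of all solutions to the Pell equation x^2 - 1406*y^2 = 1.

(x, y) = (75, 2)

First expand sqrt(1406) as a continued fraction. With x_i = (sqrt(1406) + m_i)/d_i and (m_0, d_0) = (0, 1): a_0 = floor(sqrt(1406)) = 37, since 37^2 = 1369 <= 1406 < 1444 = 38^2.
Iterate m_{i+1} = d_i*a_i - m_i, d_{i+1} = (1406 - m_{i+1}^2)/d_i, a_{i+1} = floor((a_0 + m_{i+1})/d_{i+1}):
  m_1 = 1*37 - 0 = 37, d_1 = (1406 - 37^2)/1 = 37/1 = 37, a_1 = floor((37 + 37)/37) = 2.
  m_2 = 37*2 - 37 = 37, d_2 = (1406 - 37^2)/37 = 37/37 = 1, a_2 = floor((37 + 37)/1) = 74.
  m_3 = 1*74 - 37 = 37, d_3 = (1406 - 37^2)/1 = 37/1 = 37: (m_3, d_3) = (m_1, d_1) = (37, 37), so from here the quotients repeat a_1, a_2; the period length is 2.
So sqrt(1406) = [37; (2, 74)] with period length k = 2.
k is even, so the fundamental solution of x^2 - 1406y^2 = 1 is (p_{k-1}, q_{k-1}) = (p_1, q_1); compute convergents through index 1.
Convergents (p_i = a_i*p_{i-1} + p_{i-2}, q_i = a_i*q_{i-1} + q_{i-2} with p_{-2}=0, p_{-1}=1, q_{-2}=1, q_{-1}=0):
  i=0: a_0=37, p_0 = 37*1 + 0 = 37, q_0 = 37*0 + 1 = 1.
  i=1: a_1=2, p_1 = 2*37 + 1 = 75, q_1 = 2*1 + 0 = 2.
Check: 75^2 - 1406*2^2 = 5625 - 5624 = 1, so (x, y) = (75, 2) solves the equation, and by the theorem it is the least positive solution.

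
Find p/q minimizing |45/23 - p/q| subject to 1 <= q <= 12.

Expand x = 45/23 as a continued fraction with the Euclidean algorithm:
  45 = 1*23 + 22, so a_0 = 1.
  23 = 1*22 + 1, so a_1 = 1.
  22 = 22*1 + 0, so a_2 = 22.
so x = [1; 1, 22].
Convergents (p_i = a_i*p_{i-1} + p_{i-2}, q_i = a_i*q_{i-1} + q_{i-2} with p_{-2}=0, p_{-1}=1, q_{-2}=1, q_{-1}=0), until the denominator exceeds 12:
  i=0: a_0=1, p_0 = 1*1 + 0 = 1, q_0 = 1*0 + 1 = 1.
  i=1: a_1=1, p_1 = 1*1 + 1 = 2, q_1 = 1*1 + 0 = 1.
  i=2: a_2=22, p_2 = 22*2 + 1 = 45, q_2 = 22*1 + 1 = 23.
q_2 = 23 > 12, so the last convergent with denominator <= 12 is p_1/q_1 = 2/1.
The closest fraction with denominator <= 12 is either p_1/q_1 or the intermediate fraction (k*p_1 + p_0)/(k*q_1 + q_0) with the largest k >= 1 whose denominator stays <= 12; these approach x as k grows, and every other convergent or intermediate fraction in range is farther away.
Largest k: floor((12 - q_0)/q_1) = floor((12 - 1)/1) = 11.
That gives (11*2 + 1)/(11*1 + 1) = 23/12.
Compare the errors: |x - 2/1| = |45*1 - 2*23|/(23*1) = 1/23, and |x - 23/12| = |45*12 - 23*23|/(23*12) = 11/276.
Cross-multiplying, 11*23 = 253 < 276 = 1*276, so 11/276 is smaller: the intermediate fraction 23/12 is closer to x than 2/1.

23/12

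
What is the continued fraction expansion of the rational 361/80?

Run the Euclidean algorithm on 361 and 80; the successive quotients are the partial quotients a_0, a_1, ... (each step inverts the fractional part left over by the previous one):
  361 = 4*80 + 41, so a_0 = 4.
  80 = 1*41 + 39, so a_1 = 1.
  41 = 1*39 + 2, so a_2 = 1.
  39 = 19*2 + 1, so a_3 = 19.
  2 = 2*1 + 0, so a_4 = 2.
The remainder reaches 0 after 5 divisions, so the expansion has 5 partial quotients, read off in order.

[4; 1, 1, 19, 2]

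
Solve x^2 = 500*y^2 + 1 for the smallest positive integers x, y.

(x, y) = (930249, 41602)

First expand sqrt(500) as a continued fraction. With x_i = (sqrt(500) + m_i)/d_i and (m_0, d_0) = (0, 1): a_0 = floor(sqrt(500)) = 22, since 22^2 = 484 <= 500 < 529 = 23^2.
Iterate m_{i+1} = d_i*a_i - m_i, d_{i+1} = (500 - m_{i+1}^2)/d_i, a_{i+1} = floor((a_0 + m_{i+1})/d_{i+1}):
  m_1 = 1*22 - 0 = 22, d_1 = (500 - 22^2)/1 = 16/1 = 16, a_1 = floor((22 + 22)/16) = 2.
  m_2 = 16*2 - 22 = 10, d_2 = (500 - 10^2)/16 = 400/16 = 25, a_2 = floor((22 + 10)/25) = 1.
  m_3 = 25*1 - 10 = 15, d_3 = (500 - 15^2)/25 = 275/25 = 11, a_3 = floor((22 + 15)/11) = 3.
  m_4 = 11*3 - 15 = 18, d_4 = (500 - 18^2)/11 = 176/11 = 16, a_4 = floor((22 + 18)/16) = 2.
  m_5 = 16*2 - 18 = 14, d_5 = (500 - 14^2)/16 = 304/16 = 19, a_5 = floor((22 + 14)/19) = 1.
  m_6 = 19*1 - 14 = 5, d_6 = (500 - 5^2)/19 = 475/19 = 25, a_6 = floor((22 + 5)/25) = 1.
  m_7 = 25*1 - 5 = 20, d_7 = (500 - 20^2)/25 = 100/25 = 4, a_7 = floor((22 + 20)/4) = 10.
  m_8 = 4*10 - 20 = 20, d_8 = (500 - 20^2)/4 = 100/4 = 25, a_8 = floor((22 + 20)/25) = 1.
  m_9 = 25*1 - 20 = 5, d_9 = (500 - 5^2)/25 = 475/25 = 19, a_9 = floor((22 + 5)/19) = 1.
  m_10 = 19*1 - 5 = 14, d_10 = (500 - 14^2)/19 = 304/19 = 16, a_10 = floor((22 + 14)/16) = 2.
  m_11 = 16*2 - 14 = 18, d_11 = (500 - 18^2)/16 = 176/16 = 11, a_11 = floor((22 + 18)/11) = 3.
  m_12 = 11*3 - 18 = 15, d_12 = (500 - 15^2)/11 = 275/11 = 25, a_12 = floor((22 + 15)/25) = 1.
  m_13 = 25*1 - 15 = 10, d_13 = (500 - 10^2)/25 = 400/25 = 16, a_13 = floor((22 + 10)/16) = 2.
  m_14 = 16*2 - 10 = 22, d_14 = (500 - 22^2)/16 = 16/16 = 1, a_14 = floor((22 + 22)/1) = 44.
  m_15 = 1*44 - 22 = 22, d_15 = (500 - 22^2)/1 = 16/1 = 16: (m_15, d_15) = (m_1, d_1) = (22, 16), so from here the quotients repeat a_1, ..., a_14; the period length is 14.
So sqrt(500) = [22; (2, 1, 3, 2, 1, 1, 10, 1, 1, 2, 3, 1, 2, 44)] with period length k = 14.
k is even, so the fundamental solution of x^2 - 500y^2 = 1 is (p_{k-1}, q_{k-1}) = (p_13, q_13); compute convergents through index 13.
Convergents (p_i = a_i*p_{i-1} + p_{i-2}, q_i = a_i*q_{i-1} + q_{i-2} with p_{-2}=0, p_{-1}=1, q_{-2}=1, q_{-1}=0):
  i=0: a_0=22, p_0 = 22*1 + 0 = 22, q_0 = 22*0 + 1 = 1.
  i=1: a_1=2, p_1 = 2*22 + 1 = 45, q_1 = 2*1 + 0 = 2.
  i=2: a_2=1, p_2 = 1*45 + 22 = 67, q_2 = 1*2 + 1 = 3.
  i=3: a_3=3, p_3 = 3*67 + 45 = 246, q_3 = 3*3 + 2 = 11.
  i=4: a_4=2, p_4 = 2*246 + 67 = 559, q_4 = 2*11 + 3 = 25.
  i=5: a_5=1, p_5 = 1*559 + 246 = 805, q_5 = 1*25 + 11 = 36.
  i=6: a_6=1, p_6 = 1*805 + 559 = 1364, q_6 = 1*36 + 25 = 61.
  i=7: a_7=10, p_7 = 10*1364 + 805 = 14445, q_7 = 10*61 + 36 = 646.
  i=8: a_8=1, p_8 = 1*14445 + 1364 = 15809, q_8 = 1*646 + 61 = 707.
  i=9: a_9=1, p_9 = 1*15809 + 14445 = 30254, q_9 = 1*707 + 646 = 1353.
  i=10: a_10=2, p_10 = 2*30254 + 15809 = 76317, q_10 = 2*1353 + 707 = 3413.
  i=11: a_11=3, p_11 = 3*76317 + 30254 = 259205, q_11 = 3*3413 + 1353 = 11592.
  i=12: a_12=1, p_12 = 1*259205 + 76317 = 335522, q_12 = 1*11592 + 3413 = 15005.
  i=13: a_13=2, p_13 = 2*335522 + 259205 = 930249, q_13 = 2*15005 + 11592 = 41602.
Check: 930249^2 - 500*41602^2 = 865363202001 - 865363202000 = 1, so (x, y) = (930249, 41602) solves the equation, and by the theorem it is the least positive solution.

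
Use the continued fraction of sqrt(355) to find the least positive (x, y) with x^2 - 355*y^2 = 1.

First expand sqrt(355) as a continued fraction. With x_i = (sqrt(355) + m_i)/d_i and (m_0, d_0) = (0, 1): a_0 = floor(sqrt(355)) = 18, since 18^2 = 324 <= 355 < 361 = 19^2.
Iterate m_{i+1} = d_i*a_i - m_i, d_{i+1} = (355 - m_{i+1}^2)/d_i, a_{i+1} = floor((a_0 + m_{i+1})/d_{i+1}):
  m_1 = 1*18 - 0 = 18, d_1 = (355 - 18^2)/1 = 31/1 = 31, a_1 = floor((18 + 18)/31) = 1.
  m_2 = 31*1 - 18 = 13, d_2 = (355 - 13^2)/31 = 186/31 = 6, a_2 = floor((18 + 13)/6) = 5.
  m_3 = 6*5 - 13 = 17, d_3 = (355 - 17^2)/6 = 66/6 = 11, a_3 = floor((18 + 17)/11) = 3.
  m_4 = 11*3 - 17 = 16, d_4 = (355 - 16^2)/11 = 99/11 = 9, a_4 = floor((18 + 16)/9) = 3.
  m_5 = 9*3 - 16 = 11, d_5 = (355 - 11^2)/9 = 234/9 = 26, a_5 = floor((18 + 11)/26) = 1.
  m_6 = 26*1 - 11 = 15, d_6 = (355 - 15^2)/26 = 130/26 = 5, a_6 = floor((18 + 15)/5) = 6.
  m_7 = 5*6 - 15 = 15, d_7 = (355 - 15^2)/5 = 130/5 = 26, a_7 = floor((18 + 15)/26) = 1.
  m_8 = 26*1 - 15 = 11, d_8 = (355 - 11^2)/26 = 234/26 = 9, a_8 = floor((18 + 11)/9) = 3.
  m_9 = 9*3 - 11 = 16, d_9 = (355 - 16^2)/9 = 99/9 = 11, a_9 = floor((18 + 16)/11) = 3.
  m_10 = 11*3 - 16 = 17, d_10 = (355 - 17^2)/11 = 66/11 = 6, a_10 = floor((18 + 17)/6) = 5.
  m_11 = 6*5 - 17 = 13, d_11 = (355 - 13^2)/6 = 186/6 = 31, a_11 = floor((18 + 13)/31) = 1.
  m_12 = 31*1 - 13 = 18, d_12 = (355 - 18^2)/31 = 31/31 = 1, a_12 = floor((18 + 18)/1) = 36.
  m_13 = 1*36 - 18 = 18, d_13 = (355 - 18^2)/1 = 31/1 = 31: (m_13, d_13) = (m_1, d_1) = (18, 31), so from here the quotients repeat a_1, ..., a_12; the period length is 12.
So sqrt(355) = [18; (1, 5, 3, 3, 1, 6, 1, 3, 3, 5, 1, 36)] with period length k = 12.
k is even, so the fundamental solution of x^2 - 355y^2 = 1 is (p_{k-1}, q_{k-1}) = (p_11, q_11); compute convergents through index 11.
Convergents (p_i = a_i*p_{i-1} + p_{i-2}, q_i = a_i*q_{i-1} + q_{i-2} with p_{-2}=0, p_{-1}=1, q_{-2}=1, q_{-1}=0):
  i=0: a_0=18, p_0 = 18*1 + 0 = 18, q_0 = 18*0 + 1 = 1.
  i=1: a_1=1, p_1 = 1*18 + 1 = 19, q_1 = 1*1 + 0 = 1.
  i=2: a_2=5, p_2 = 5*19 + 18 = 113, q_2 = 5*1 + 1 = 6.
  i=3: a_3=3, p_3 = 3*113 + 19 = 358, q_3 = 3*6 + 1 = 19.
  i=4: a_4=3, p_4 = 3*358 + 113 = 1187, q_4 = 3*19 + 6 = 63.
  i=5: a_5=1, p_5 = 1*1187 + 358 = 1545, q_5 = 1*63 + 19 = 82.
  i=6: a_6=6, p_6 = 6*1545 + 1187 = 10457, q_6 = 6*82 + 63 = 555.
  i=7: a_7=1, p_7 = 1*10457 + 1545 = 12002, q_7 = 1*555 + 82 = 637.
  i=8: a_8=3, p_8 = 3*12002 + 10457 = 46463, q_8 = 3*637 + 555 = 2466.
  i=9: a_9=3, p_9 = 3*46463 + 12002 = 151391, q_9 = 3*2466 + 637 = 8035.
  i=10: a_10=5, p_10 = 5*151391 + 46463 = 803418, q_10 = 5*8035 + 2466 = 42641.
  i=11: a_11=1, p_11 = 1*803418 + 151391 = 954809, q_11 = 1*42641 + 8035 = 50676.
Check: 954809^2 - 355*50676^2 = 911660226481 - 911660226480 = 1, so (x, y) = (954809, 50676) solves the equation, and by the theorem it is the least positive solution.

(x, y) = (954809, 50676)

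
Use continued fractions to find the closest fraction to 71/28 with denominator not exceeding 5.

Expand x = 71/28 as a continued fraction with the Euclidean algorithm:
  71 = 2*28 + 15, so a_0 = 2.
  28 = 1*15 + 13, so a_1 = 1.
  15 = 1*13 + 2, so a_2 = 1.
  13 = 6*2 + 1, so a_3 = 6.
  2 = 2*1 + 0, so a_4 = 2.
so x = [2; 1, 1, 6, 2].
Convergents (p_i = a_i*p_{i-1} + p_{i-2}, q_i = a_i*q_{i-1} + q_{i-2} with p_{-2}=0, p_{-1}=1, q_{-2}=1, q_{-1}=0), until the denominator exceeds 5:
  i=0: a_0=2, p_0 = 2*1 + 0 = 2, q_0 = 2*0 + 1 = 1.
  i=1: a_1=1, p_1 = 1*2 + 1 = 3, q_1 = 1*1 + 0 = 1.
  i=2: a_2=1, p_2 = 1*3 + 2 = 5, q_2 = 1*1 + 1 = 2.
  i=3: a_3=6, p_3 = 6*5 + 3 = 33, q_3 = 6*2 + 1 = 13.
q_3 = 13 > 5, so the last convergent with denominator <= 5 is p_2/q_2 = 5/2.
The closest fraction with denominator <= 5 is either p_2/q_2 or the intermediate fraction (k*p_2 + p_1)/(k*q_2 + q_1) with the largest k >= 1 whose denominator stays <= 5; these approach x as k grows, and every other convergent or intermediate fraction in range is farther away.
Largest k: floor((5 - q_1)/q_2) = floor((5 - 1)/2) = 2.
That gives (2*5 + 3)/(2*2 + 1) = 13/5.
Compare the errors: |x - 5/2| = |71*2 - 5*28|/(28*2) = 2/56, and |x - 13/5| = |71*5 - 13*28|/(28*5) = 9/140.
Cross-multiplying, 2*140 = 280 < 504 = 9*56, so 2/56 is smaller: the convergent 5/2 is closer to x than 13/5.

5/2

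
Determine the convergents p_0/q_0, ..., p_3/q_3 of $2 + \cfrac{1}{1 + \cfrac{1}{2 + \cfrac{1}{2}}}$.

Using the convergent recurrence p_i = a_i*p_{i-1} + p_{i-2}, q_i = a_i*q_{i-1} + q_{i-2} with p_{-2}=0, p_{-1}=1, q_{-2}=1, q_{-1}=0:
  i=0: a_0=2, p_0 = 2*1 + 0 = 2, q_0 = 2*0 + 1 = 1.
  i=1: a_1=1, p_1 = 1*2 + 1 = 3, q_1 = 1*1 + 0 = 1.
  i=2: a_2=2, p_2 = 2*3 + 2 = 8, q_2 = 2*1 + 1 = 3.
  i=3: a_3=2, p_3 = 2*8 + 3 = 19, q_3 = 2*3 + 1 = 7.

2/1, 3/1, 8/3, 19/7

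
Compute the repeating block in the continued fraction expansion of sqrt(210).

Write x_i = (sqrt(210) + m_i)/d_i with (m_0, d_0) = (0, 1). a_0 = floor(sqrt(210)) = 14, since 14^2 = 196 <= 210 < 225 = 15^2.
Iterate m_{i+1} = d_i*a_i - m_i, d_{i+1} = (210 - m_{i+1}^2)/d_i, a_{i+1} = floor((a_0 + m_{i+1})/d_{i+1}):
  m_1 = 1*14 - 0 = 14, d_1 = (210 - 14^2)/1 = 14/1 = 14, a_1 = floor((14 + 14)/14) = 2.
  m_2 = 14*2 - 14 = 14, d_2 = (210 - 14^2)/14 = 14/14 = 1, a_2 = floor((14 + 14)/1) = 28.
  m_3 = 1*28 - 14 = 14, d_3 = (210 - 14^2)/1 = 14/1 = 14: (m_3, d_3) = (m_1, d_1) = (14, 14), so from here the quotients repeat a_1, a_2; the period length is 2.
Hence the expansion of sqrt(210) is a_0 = 14 followed by the repeating block 2, 28 (period 2).

[14; (2, 28)]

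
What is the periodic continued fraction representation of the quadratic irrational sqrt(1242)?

[35; (4, 7, 1, 1, 2, 1, 1, 7, 4, 70)]

Write x_i = (sqrt(1242) + m_i)/d_i with (m_0, d_0) = (0, 1). a_0 = floor(sqrt(1242)) = 35, since 35^2 = 1225 <= 1242 < 1296 = 36^2.
Iterate m_{i+1} = d_i*a_i - m_i, d_{i+1} = (1242 - m_{i+1}^2)/d_i, a_{i+1} = floor((a_0 + m_{i+1})/d_{i+1}):
  m_1 = 1*35 - 0 = 35, d_1 = (1242 - 35^2)/1 = 17/1 = 17, a_1 = floor((35 + 35)/17) = 4.
  m_2 = 17*4 - 35 = 33, d_2 = (1242 - 33^2)/17 = 153/17 = 9, a_2 = floor((35 + 33)/9) = 7.
  m_3 = 9*7 - 33 = 30, d_3 = (1242 - 30^2)/9 = 342/9 = 38, a_3 = floor((35 + 30)/38) = 1.
  m_4 = 38*1 - 30 = 8, d_4 = (1242 - 8^2)/38 = 1178/38 = 31, a_4 = floor((35 + 8)/31) = 1.
  m_5 = 31*1 - 8 = 23, d_5 = (1242 - 23^2)/31 = 713/31 = 23, a_5 = floor((35 + 23)/23) = 2.
  m_6 = 23*2 - 23 = 23, d_6 = (1242 - 23^2)/23 = 713/23 = 31, a_6 = floor((35 + 23)/31) = 1.
  m_7 = 31*1 - 23 = 8, d_7 = (1242 - 8^2)/31 = 1178/31 = 38, a_7 = floor((35 + 8)/38) = 1.
  m_8 = 38*1 - 8 = 30, d_8 = (1242 - 30^2)/38 = 342/38 = 9, a_8 = floor((35 + 30)/9) = 7.
  m_9 = 9*7 - 30 = 33, d_9 = (1242 - 33^2)/9 = 153/9 = 17, a_9 = floor((35 + 33)/17) = 4.
  m_10 = 17*4 - 33 = 35, d_10 = (1242 - 35^2)/17 = 17/17 = 1, a_10 = floor((35 + 35)/1) = 70.
  m_11 = 1*70 - 35 = 35, d_11 = (1242 - 35^2)/1 = 17/1 = 17: (m_11, d_11) = (m_1, d_1) = (35, 17), so from here the quotients repeat a_1, ..., a_10; the period length is 10.
Hence the expansion of sqrt(1242) is a_0 = 35 followed by the repeating block 4, 7, 1, 1, 2, 1, 1, 7, 4, 70 (period 10).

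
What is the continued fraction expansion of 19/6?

Run the Euclidean algorithm on 19 and 6; the successive quotients are the partial quotients a_0, a_1, ... (each step inverts the fractional part left over by the previous one):
  19 = 3*6 + 1, so a_0 = 3.
  6 = 6*1 + 0, so a_1 = 6.
The remainder reaches 0 after 2 divisions, so the expansion has 2 partial quotients, read off in order.

[3; 6]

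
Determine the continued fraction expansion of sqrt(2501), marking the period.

[50; (100)]

Write x_i = (sqrt(2501) + m_i)/d_i with (m_0, d_0) = (0, 1). a_0 = floor(sqrt(2501)) = 50, since 50^2 = 2500 <= 2501 < 2601 = 51^2.
Iterate m_{i+1} = d_i*a_i - m_i, d_{i+1} = (2501 - m_{i+1}^2)/d_i, a_{i+1} = floor((a_0 + m_{i+1})/d_{i+1}):
  m_1 = 1*50 - 0 = 50, d_1 = (2501 - 50^2)/1 = 1/1 = 1, a_1 = floor((50 + 50)/1) = 100.
  m_2 = 1*100 - 50 = 50, d_2 = (2501 - 50^2)/1 = 1/1 = 1: (m_2, d_2) = (m_1, d_1) = (50, 1), so from here the quotient a_1 repeats; the period length is 1.
Hence the expansion of sqrt(2501) is a_0 = 50 followed by the repeating block 100 (period 1).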